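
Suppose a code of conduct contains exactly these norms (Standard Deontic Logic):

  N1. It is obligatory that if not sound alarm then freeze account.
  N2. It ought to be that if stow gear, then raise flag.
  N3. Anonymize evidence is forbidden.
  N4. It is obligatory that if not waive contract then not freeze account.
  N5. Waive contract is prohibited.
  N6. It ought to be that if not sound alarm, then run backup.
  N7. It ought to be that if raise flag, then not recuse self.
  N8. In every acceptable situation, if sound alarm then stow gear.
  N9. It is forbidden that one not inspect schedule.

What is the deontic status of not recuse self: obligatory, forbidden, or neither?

Obligatory

Premise 5 is F(waive_contract), i.e. O(¬waive_contract).
Premise 4 is O(¬waive_contract → ¬freeze_account); since O(¬waive_contract), deontic closure gives O(¬freeze_account).
Premise 1, O(¬sound_alarm → freeze_account), contraposes to O(¬freeze_account → sound_alarm); with O(¬freeze_account) we get O(sound_alarm).
With premise 8, O(sound_alarm → stow_gear), the K-axiom yields O(stow_gear).
With premise 2, O(stow_gear → raise_flag), the K-axiom yields O(raise_flag).
Premise 7 is O(raise_flag → ¬recuse_self); since O(raise_flag), deontic closure gives O(¬recuse_self).
Premises 3, 6, 9 do not contribute to this derivation.
Hence ¬recuse_self is obligatory.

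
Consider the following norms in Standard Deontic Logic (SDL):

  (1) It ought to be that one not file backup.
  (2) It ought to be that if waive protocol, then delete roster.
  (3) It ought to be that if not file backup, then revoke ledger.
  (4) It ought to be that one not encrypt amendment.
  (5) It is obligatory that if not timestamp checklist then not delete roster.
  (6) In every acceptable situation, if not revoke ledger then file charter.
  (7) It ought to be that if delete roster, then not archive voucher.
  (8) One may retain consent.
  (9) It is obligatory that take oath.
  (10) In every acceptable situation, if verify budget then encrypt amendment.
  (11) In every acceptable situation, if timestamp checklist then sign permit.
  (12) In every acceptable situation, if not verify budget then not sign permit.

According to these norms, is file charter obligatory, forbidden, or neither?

Premise 6 is O(¬revoke_ledger → file_charter), but O(¬revoke_ledger) is not derivable from the premises, so it does not yield O(file_charter).
No premise or chain of K-axiom applications forces O(file_charter), and none forces O(¬file_charter). So file_charter is neither obligatory nor forbidden under these norms.

Neither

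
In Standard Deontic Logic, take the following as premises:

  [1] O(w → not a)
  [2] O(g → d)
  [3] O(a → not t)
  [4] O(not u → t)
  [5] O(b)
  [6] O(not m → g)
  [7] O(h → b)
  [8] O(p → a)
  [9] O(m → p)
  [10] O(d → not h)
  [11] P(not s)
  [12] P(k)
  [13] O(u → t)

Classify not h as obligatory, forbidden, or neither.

Obligatory

By case analysis on u: premise 13 gives O(u → t) and premise 4 gives O(not u → t), so O(t) either way.
The contrapositive of premise 3 (O(a → not t)) is O(t → not a), and O(t) is already established, so O(not a).
The contrapositive of premise 8 (O(p → a)) is O(not a → not p), and O(not a) is already established, so O(not p).
Premise 9, O(m → p), contraposes to O(not p → not m); with O(not p) we get O(not m).
From O(not m) and premise 6, O(not m → g), we obtain O(g).
From O(g) and premise 2, O(g → d), we obtain O(d).
Applying K to premise 10 (O(d → not h)) and O(d) yields O(not h).
Premises 1, 5, 7, 11, 12 do not contribute to this derivation.
Hence not h is obligatory.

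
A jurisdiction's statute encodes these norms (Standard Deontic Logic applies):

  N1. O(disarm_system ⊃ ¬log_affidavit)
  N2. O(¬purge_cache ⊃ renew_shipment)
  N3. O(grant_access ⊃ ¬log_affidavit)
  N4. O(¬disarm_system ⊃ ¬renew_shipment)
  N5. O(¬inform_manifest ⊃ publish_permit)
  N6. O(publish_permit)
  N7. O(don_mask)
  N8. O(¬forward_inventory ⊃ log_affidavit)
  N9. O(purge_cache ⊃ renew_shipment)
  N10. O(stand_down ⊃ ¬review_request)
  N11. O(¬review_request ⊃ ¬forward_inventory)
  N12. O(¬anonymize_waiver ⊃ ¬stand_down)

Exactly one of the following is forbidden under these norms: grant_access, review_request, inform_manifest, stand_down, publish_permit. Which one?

Premises 9 and 2 are O(purge_cache ⊃ renew_shipment) and O(¬purge_cache ⊃ renew_shipment); every ideal world satisfies purge_cache or ¬purge_cache, so in either case renew_shipment holds — hence O(renew_shipment).
Premise 4 is O(¬disarm_system ⊃ ¬renew_shipment); contrapositively O(renew_shipment ⊃ disarm_system). Since O(renew_shipment) holds, K gives O(disarm_system).
From O(disarm_system) and premise 1, O(disarm_system ⊃ ¬log_affidavit), we obtain O(¬log_affidavit).
Premise 8, O(¬forward_inventory ⊃ log_affidavit), contraposes to O(¬log_affidavit ⊃ forward_inventory); with O(¬log_affidavit) we get O(forward_inventory).
Premise 11 is O(¬review_request ⊃ ¬forward_inventory); contrapositively O(forward_inventory ⊃ review_request). Since O(forward_inventory) holds, K gives O(review_request).
The contrapositive of premise 10 (O(stand_down ⊃ ¬review_request)) is O(review_request ⊃ ¬stand_down), and O(review_request) is already established, so O(¬stand_down).
So O(¬stand_down) holds, i.e. stand_down is forbidden. None of the other listed options is forbidden under the premises.

stand_down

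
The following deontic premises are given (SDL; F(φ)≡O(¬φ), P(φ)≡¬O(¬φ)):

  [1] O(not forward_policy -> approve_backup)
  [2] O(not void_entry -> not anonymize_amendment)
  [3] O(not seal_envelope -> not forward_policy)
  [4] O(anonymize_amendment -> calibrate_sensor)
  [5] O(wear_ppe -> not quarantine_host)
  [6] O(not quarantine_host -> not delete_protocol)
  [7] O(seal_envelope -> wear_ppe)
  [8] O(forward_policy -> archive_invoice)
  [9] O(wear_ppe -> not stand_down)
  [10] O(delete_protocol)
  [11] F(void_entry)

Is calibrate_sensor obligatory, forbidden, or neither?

Premise 4 is O(anonymize_amendment -> calibrate_sensor), but O(anonymize_amendment) is not derivable from the premises, so it does not yield O(calibrate_sensor).
No premise or chain of K-axiom applications forces O(calibrate_sensor), and none forces O(not calibrate_sensor). So calibrate_sensor is neither obligatory nor forbidden under these norms.

Neither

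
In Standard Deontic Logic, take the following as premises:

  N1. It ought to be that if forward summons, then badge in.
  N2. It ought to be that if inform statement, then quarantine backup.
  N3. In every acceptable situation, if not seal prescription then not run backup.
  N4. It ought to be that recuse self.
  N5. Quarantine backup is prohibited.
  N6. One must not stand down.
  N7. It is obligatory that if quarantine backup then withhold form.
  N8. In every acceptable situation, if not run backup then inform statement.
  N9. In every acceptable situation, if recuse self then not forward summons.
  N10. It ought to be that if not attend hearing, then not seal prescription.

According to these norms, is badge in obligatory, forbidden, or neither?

Premise 1 is O(forward_summons → badge_in), but O(forward_summons) is not derivable from the premises, so it does not yield O(badge_in).
No premise or chain of K-axiom applications forces O(badge_in), and none forces O(¬badge_in). So badge_in is neither obligatory nor forbidden under these norms.

Neither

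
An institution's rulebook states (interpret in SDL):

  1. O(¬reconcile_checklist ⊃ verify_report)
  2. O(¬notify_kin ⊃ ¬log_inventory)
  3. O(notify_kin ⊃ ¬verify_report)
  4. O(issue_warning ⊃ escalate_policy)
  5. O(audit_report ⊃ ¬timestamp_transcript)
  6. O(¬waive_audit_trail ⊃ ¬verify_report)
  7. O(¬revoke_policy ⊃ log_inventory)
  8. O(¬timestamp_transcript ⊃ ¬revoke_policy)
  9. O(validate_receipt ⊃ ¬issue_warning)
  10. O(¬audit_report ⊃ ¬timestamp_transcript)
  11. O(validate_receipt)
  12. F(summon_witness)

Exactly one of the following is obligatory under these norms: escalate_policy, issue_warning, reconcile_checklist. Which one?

reconcile_checklist

Premises 5 and 10 are O(audit_report ⊃ ¬timestamp_transcript) and O(¬audit_report ⊃ ¬timestamp_transcript); every ideal world satisfies audit_report or ¬audit_report, so in either case ¬timestamp_transcript holds — hence O(¬timestamp_transcript).
Premise 8 is O(¬timestamp_transcript ⊃ ¬revoke_policy); since O(¬timestamp_transcript), deontic closure gives O(¬revoke_policy).
With premise 7, O(¬revoke_policy ⊃ log_inventory), the K-axiom yields O(log_inventory).
Premise 2, O(¬notify_kin ⊃ ¬log_inventory), contraposes to O(log_inventory ⊃ notify_kin); with O(log_inventory) we get O(notify_kin).
From O(notify_kin) and premise 3, O(notify_kin ⊃ ¬verify_report), we obtain O(¬verify_report).
The contrapositive of premise 1 (O(¬reconcile_checklist ⊃ verify_report)) is O(¬verify_report ⊃ reconcile_checklist), and O(¬verify_report) is already established, so O(reconcile_checklist).
So O(reconcile_checklist) holds — reconcile_checklist is obligatory. None of the other listed options is made obligatory by any chain of premises.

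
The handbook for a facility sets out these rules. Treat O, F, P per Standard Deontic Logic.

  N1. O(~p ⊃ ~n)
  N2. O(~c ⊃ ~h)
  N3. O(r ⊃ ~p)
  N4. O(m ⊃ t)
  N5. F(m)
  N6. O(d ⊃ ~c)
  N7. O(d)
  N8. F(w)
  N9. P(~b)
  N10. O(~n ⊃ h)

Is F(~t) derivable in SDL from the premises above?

No

Premise 4 is O(m ⊃ t), but O(m) is not derivable from the premises, so it does not yield O(t).
No other premise forces O(t). An ideal world satisfying every premise can still have ~t true, so F(~t) is not derivable.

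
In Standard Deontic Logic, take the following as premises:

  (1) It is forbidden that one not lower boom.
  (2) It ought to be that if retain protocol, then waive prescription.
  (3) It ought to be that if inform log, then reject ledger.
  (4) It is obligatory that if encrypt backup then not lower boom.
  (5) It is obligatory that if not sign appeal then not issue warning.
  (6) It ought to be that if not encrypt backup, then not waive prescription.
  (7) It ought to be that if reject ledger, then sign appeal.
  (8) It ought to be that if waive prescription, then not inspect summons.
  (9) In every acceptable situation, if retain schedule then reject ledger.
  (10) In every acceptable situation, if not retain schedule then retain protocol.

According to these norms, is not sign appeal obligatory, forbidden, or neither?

Forbidden

Premise 1, F(¬lower_boom), is equivalent to O(lower_boom).
Premise 4 is O(encrypt_backup → ¬lower_boom); contrapositively O(lower_boom → ¬encrypt_backup). Since O(lower_boom) holds, K gives O(¬encrypt_backup).
From O(¬encrypt_backup) and premise 6, O(¬encrypt_backup → ¬waive_prescription), we obtain O(¬waive_prescription).
Premise 2, O(retain_protocol → waive_prescription), contraposes to O(¬waive_prescription → ¬retain_protocol); with O(¬waive_prescription) we get O(¬retain_protocol).
Premise 10, O(¬retain_schedule → retain_protocol), contraposes to O(¬retain_protocol → retain_schedule); with O(¬retain_protocol) we get O(retain_schedule).
From O(retain_schedule) and premise 9, O(retain_schedule → reject_ledger), we obtain O(reject_ledger).
From O(reject_ledger) and premise 7, O(reject_ledger → sign_appeal), we obtain O(sign_appeal).
Premises 3, 5, 8 do not contribute to this derivation.
Thus O(sign_appeal), which is F(¬sign_appeal): ¬sign_appeal is forbidden.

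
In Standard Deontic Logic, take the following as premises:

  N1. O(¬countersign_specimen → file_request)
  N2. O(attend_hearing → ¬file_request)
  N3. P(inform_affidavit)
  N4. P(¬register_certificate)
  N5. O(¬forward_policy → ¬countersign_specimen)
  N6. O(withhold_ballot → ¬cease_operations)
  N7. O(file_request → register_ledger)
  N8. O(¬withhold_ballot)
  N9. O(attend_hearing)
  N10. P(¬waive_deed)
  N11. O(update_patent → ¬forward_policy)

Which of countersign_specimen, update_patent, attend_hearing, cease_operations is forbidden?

update_patent

Premise 9 states O(attend_hearing) outright.
From O(attend_hearing) and premise 2, O(attend_hearing → ¬file_request), we obtain O(¬file_request).
Premise 1 is O(¬countersign_specimen → file_request); contrapositively O(¬file_request → countersign_specimen). Since O(¬file_request) holds, K gives O(countersign_specimen).
The contrapositive of premise 5 (O(¬forward_policy → ¬countersign_specimen)) is O(countersign_specimen → forward_policy), and O(countersign_specimen) is already established, so O(forward_policy).
The contrapositive of premise 11 (O(update_patent → ¬forward_policy)) is O(forward_policy → ¬update_patent), and O(forward_policy) is already established, so O(¬update_patent).
So O(¬update_patent) holds, i.e. update_patent is forbidden. None of the other listed options is forbidden under the premises.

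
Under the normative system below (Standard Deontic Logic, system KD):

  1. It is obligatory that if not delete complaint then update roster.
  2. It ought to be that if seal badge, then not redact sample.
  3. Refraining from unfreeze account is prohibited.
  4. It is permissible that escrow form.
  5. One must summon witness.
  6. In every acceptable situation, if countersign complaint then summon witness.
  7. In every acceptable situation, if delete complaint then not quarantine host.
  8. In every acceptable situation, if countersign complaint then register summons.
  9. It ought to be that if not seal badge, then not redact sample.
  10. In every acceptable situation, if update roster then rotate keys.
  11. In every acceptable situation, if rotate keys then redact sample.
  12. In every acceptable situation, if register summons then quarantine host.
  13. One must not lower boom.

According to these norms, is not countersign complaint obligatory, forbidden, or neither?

Obligatory

Premises 9 and 2 are O(¬seal_badge → ¬redact_sample) and O(seal_badge → ¬redact_sample); every ideal world satisfies ¬seal_badge or seal_badge, so in either case ¬redact_sample holds — hence O(¬redact_sample).
Premise 11 is O(rotate_keys → redact_sample); contrapositively O(¬redact_sample → ¬rotate_keys). Since O(¬redact_sample) holds, K gives O(¬rotate_keys).
Premise 10 is O(update_roster → rotate_keys); contrapositively O(¬rotate_keys → ¬update_roster). Since O(¬rotate_keys) holds, K gives O(¬update_roster).
The contrapositive of premise 1 (O(¬delete_complaint → update_roster)) is O(¬update_roster → delete_complaint), and O(¬update_roster) is already established, so O(delete_complaint).
Applying K to premise 7 (O(delete_complaint → ¬quarantine_host)) and O(delete_complaint) yields O(¬quarantine_host).
The contrapositive of premise 12 (O(register_summons → quarantine_host)) is O(¬quarantine_host → ¬register_summons), and O(¬quarantine_host) is already established, so O(¬register_summons).
Premise 8 is O(countersign_complaint → register_summons); contrapositively O(¬register_summons → ¬countersign_complaint). Since O(¬register_summons) holds, K gives O(¬countersign_complaint).
Premises 3, 4, 5, 6, 13 do not contribute to this derivation.
Hence ¬countersign_complaint is obligatory.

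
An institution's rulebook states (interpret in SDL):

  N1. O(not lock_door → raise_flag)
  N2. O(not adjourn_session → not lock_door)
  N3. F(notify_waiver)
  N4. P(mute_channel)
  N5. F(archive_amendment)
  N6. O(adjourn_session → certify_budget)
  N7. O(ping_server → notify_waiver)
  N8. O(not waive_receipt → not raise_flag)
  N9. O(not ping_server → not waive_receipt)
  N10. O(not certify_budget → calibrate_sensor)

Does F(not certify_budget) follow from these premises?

Premise 3 is F(notify_waiver), i.e. O(not notify_waiver).
Premise 7 is O(ping_server → notify_waiver); contrapositively O(not notify_waiver → not ping_server). Since O(not notify_waiver) holds, K gives O(not ping_server).
From O(not ping_server) and premise 9, O(not ping_server → not waive_receipt), we obtain O(not waive_receipt).
Premise 8 is O(not waive_receipt → not raise_flag); since O(not waive_receipt), deontic closure gives O(not raise_flag).
Premise 1, O(not lock_door → raise_flag), contraposes to O(not raise_flag → lock_door); with O(not raise_flag) we get O(lock_door).
Premise 2 is O(not adjourn_session → not lock_door); contrapositively O(lock_door → adjourn_session). Since O(lock_door) holds, K gives O(adjourn_session).
With premise 6, O(adjourn_session → certify_budget), the K-axiom yields O(certify_budget).
Premises 4, 5, 10 do not contribute to this derivation.
So O(certify_budget) holds, i.e. F(not certify_budget). The claim follows.

Yes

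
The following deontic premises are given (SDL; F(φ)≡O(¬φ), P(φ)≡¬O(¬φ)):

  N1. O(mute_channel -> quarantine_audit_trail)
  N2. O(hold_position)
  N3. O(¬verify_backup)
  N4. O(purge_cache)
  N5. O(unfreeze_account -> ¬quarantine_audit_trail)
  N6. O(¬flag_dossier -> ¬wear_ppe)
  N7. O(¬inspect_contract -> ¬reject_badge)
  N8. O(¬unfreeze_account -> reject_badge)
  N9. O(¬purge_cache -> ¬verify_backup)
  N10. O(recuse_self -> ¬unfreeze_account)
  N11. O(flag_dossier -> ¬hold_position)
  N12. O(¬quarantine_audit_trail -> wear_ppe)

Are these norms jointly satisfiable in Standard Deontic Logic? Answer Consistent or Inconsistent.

Consistent

Premise 9 is O(¬purge_cache -> ¬verify_backup); even if O(¬verify_backup) held, inferring O(¬purge_cache) would be affirming the consequent — invalid.
So O(¬purge_cache) is not derivable, and the apparent clash with O(purge_cache) does not arise.
A world satisfying every obligation exists (e.g. flag_dossier=false, hold_position=true, inspect_contract=true, mute_channel=false, purge_cache=true, quarantine_audit_trail=true, recuse_self=false, reject_badge=true, unfreeze_account=false, verify_backup=false, wear_ppe=false); no atom is both obligatory and forbidden, so the set is consistent.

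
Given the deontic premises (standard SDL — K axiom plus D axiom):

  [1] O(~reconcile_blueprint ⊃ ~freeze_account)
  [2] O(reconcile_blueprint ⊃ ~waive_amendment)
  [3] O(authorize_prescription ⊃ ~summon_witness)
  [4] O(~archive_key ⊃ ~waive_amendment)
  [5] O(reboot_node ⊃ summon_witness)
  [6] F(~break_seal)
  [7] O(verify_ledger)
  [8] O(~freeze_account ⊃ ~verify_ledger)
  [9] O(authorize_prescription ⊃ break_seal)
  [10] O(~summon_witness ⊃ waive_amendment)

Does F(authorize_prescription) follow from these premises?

From premise 7 we have O(verify_ledger).
Premise 8, O(~freeze_account ⊃ ~verify_ledger), contraposes to O(verify_ledger ⊃ freeze_account); with O(verify_ledger) we get O(freeze_account).
The contrapositive of premise 1 (O(~reconcile_blueprint ⊃ ~freeze_account)) is O(freeze_account ⊃ reconcile_blueprint), and O(freeze_account) is already established, so O(reconcile_blueprint).
With premise 2, O(reconcile_blueprint ⊃ ~waive_amendment), the K-axiom yields O(~waive_amendment).
Premise 10 is O(~summon_witness ⊃ waive_amendment); contrapositively O(~waive_amendment ⊃ summon_witness). Since O(~waive_amendment) holds, K gives O(summon_witness).
Premise 3 is O(authorize_prescription ⊃ ~summon_witness); contrapositively O(summon_witness ⊃ ~authorize_prescription). Since O(summon_witness) holds, K gives O(~authorize_prescription).
Premises 4, 5, 6, 9 do not contribute to this derivation.
So O(~authorize_prescription) holds, i.e. F(authorize_prescription). The claim follows.

Yes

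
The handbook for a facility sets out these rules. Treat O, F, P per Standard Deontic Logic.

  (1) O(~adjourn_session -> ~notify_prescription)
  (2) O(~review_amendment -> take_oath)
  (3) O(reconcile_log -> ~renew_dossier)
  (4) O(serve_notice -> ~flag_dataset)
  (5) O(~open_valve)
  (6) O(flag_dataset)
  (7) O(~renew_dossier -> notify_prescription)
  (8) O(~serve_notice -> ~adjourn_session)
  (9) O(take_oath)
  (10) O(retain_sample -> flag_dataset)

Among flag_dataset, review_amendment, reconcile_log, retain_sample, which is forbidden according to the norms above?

Premise 6 states O(flag_dataset) outright.
Premise 4, O(serve_notice -> ~flag_dataset), contraposes to O(flag_dataset -> ~serve_notice); with O(flag_dataset) we get O(~serve_notice).
Applying K to premise 8 (O(~serve_notice -> ~adjourn_session)) and O(~serve_notice) yields O(~adjourn_session).
From O(~adjourn_session) and premise 1, O(~adjourn_session -> ~notify_prescription), we obtain O(~notify_prescription).
The contrapositive of premise 7 (O(~renew_dossier -> notify_prescription)) is O(~notify_prescription -> renew_dossier), and O(~notify_prescription) is already established, so O(renew_dossier).
Premise 3 is O(reconcile_log -> ~renew_dossier); contrapositively O(renew_dossier -> ~reconcile_log). Since O(renew_dossier) holds, K gives O(~reconcile_log).
So O(~reconcile_log) holds, i.e. reconcile_log is forbidden. None of the other listed options is forbidden under the premises.

reconcile_log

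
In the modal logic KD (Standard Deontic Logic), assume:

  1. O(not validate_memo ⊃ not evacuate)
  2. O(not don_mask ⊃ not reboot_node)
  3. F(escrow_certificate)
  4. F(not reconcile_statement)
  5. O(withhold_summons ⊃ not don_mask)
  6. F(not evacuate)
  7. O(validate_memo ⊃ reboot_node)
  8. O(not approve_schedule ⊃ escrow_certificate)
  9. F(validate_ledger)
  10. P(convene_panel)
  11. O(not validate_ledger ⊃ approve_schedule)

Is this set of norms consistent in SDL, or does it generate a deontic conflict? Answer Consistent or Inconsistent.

Premise 8 is O(not approve_schedule ⊃ escrow_certificate), but O(not approve_schedule) is not derivable from the premises, so it does not yield O(escrow_certificate).
So O(escrow_certificate) is not derivable, and the apparent clash with O(not escrow_certificate) does not arise.
A world satisfying every obligation exists (e.g. approve_schedule=true, convene_panel=false, don_mask=true, escrow_certificate=false, evacuate=true, reboot_node=true, reconcile_statement=true, validate_ledger=false, validate_memo=true, withhold_summons=false); no atom is both obligatory and forbidden, so the set is consistent.

Consistent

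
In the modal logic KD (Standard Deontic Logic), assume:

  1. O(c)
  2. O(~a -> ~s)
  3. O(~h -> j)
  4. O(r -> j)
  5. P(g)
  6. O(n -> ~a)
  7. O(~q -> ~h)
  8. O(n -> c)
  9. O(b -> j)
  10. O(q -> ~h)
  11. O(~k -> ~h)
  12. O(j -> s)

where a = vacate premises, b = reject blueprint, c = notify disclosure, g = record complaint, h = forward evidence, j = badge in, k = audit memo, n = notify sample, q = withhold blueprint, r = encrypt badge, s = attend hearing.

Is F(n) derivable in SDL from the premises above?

Yes

Premises 10 and 7 cover both cases: O(q -> ~h) and O(~q -> ~h). Since q ∨ ~q is a tautology, O(~h) follows.
Applying K to premise 3 (O(~h -> j)) and O(~h) yields O(j).
With premise 12, O(j -> s), the K-axiom yields O(s).
Premise 2, O(~a -> ~s), contraposes to O(s -> a); with O(s) we get O(a).
Premise 6, O(n -> ~a), contraposes to O(a -> ~n); with O(a) we get O(~n).
Premises 1, 4, 5, 8, 9, 11 do not contribute to this derivation.
So O(~n) holds, i.e. F(n). The claim follows.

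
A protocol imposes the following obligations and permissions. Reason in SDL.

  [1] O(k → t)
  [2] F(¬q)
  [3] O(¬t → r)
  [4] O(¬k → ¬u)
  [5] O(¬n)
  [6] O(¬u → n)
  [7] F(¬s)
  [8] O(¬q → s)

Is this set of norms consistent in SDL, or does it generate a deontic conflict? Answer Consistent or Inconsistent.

Premise 8 is O(¬q → s); even if O(s) held, inferring O(¬q) would be affirming the consequent — invalid.
So O(¬q) is not derivable, and the apparent clash with O(q) does not arise.
A world satisfying every obligation exists (e.g. k=true, n=false, q=true, r=false, s=true, t=true, u=true); no atom is both obligatory and forbidden, so the set is consistent.

Consistent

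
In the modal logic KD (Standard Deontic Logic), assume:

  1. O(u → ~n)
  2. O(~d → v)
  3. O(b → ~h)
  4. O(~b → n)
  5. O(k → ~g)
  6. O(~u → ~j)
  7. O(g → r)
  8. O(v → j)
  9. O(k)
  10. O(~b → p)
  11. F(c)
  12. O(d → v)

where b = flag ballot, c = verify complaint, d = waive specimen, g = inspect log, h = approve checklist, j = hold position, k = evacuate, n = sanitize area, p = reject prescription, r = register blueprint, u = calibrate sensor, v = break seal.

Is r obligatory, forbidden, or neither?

Neither

Premise 7 is O(g → r), but O(g) is not derivable from the premises, so it does not yield O(r).
No premise or chain of K-axiom applications forces O(r), and none forces O(~r). So r is neither obligatory nor forbidden under these norms.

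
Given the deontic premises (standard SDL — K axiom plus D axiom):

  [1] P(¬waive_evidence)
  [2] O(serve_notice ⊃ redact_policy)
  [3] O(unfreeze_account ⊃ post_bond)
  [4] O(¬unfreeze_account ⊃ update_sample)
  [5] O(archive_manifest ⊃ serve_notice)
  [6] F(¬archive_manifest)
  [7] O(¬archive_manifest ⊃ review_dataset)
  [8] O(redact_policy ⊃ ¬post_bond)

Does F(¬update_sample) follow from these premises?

F(¬archive_manifest) at premise 6 means O(archive_manifest).
Applying K to premise 5 (O(archive_manifest ⊃ serve_notice)) and O(archive_manifest) yields O(serve_notice).
From O(serve_notice) and premise 2, O(serve_notice ⊃ redact_policy), we obtain O(redact_policy).
Premise 8 is O(redact_policy ⊃ ¬post_bond); since O(redact_policy), deontic closure gives O(¬post_bond).
Premise 3, O(unfreeze_account ⊃ post_bond), contraposes to O(¬post_bond ⊃ ¬unfreeze_account); with O(¬post_bond) we get O(¬unfreeze_account).
With premise 4, O(¬unfreeze_account ⊃ update_sample), the K-axiom yields O(update_sample).
Premises 1, 7 do not contribute to this derivation.
So O(update_sample) holds, i.e. F(¬update_sample). The claim follows.

Yes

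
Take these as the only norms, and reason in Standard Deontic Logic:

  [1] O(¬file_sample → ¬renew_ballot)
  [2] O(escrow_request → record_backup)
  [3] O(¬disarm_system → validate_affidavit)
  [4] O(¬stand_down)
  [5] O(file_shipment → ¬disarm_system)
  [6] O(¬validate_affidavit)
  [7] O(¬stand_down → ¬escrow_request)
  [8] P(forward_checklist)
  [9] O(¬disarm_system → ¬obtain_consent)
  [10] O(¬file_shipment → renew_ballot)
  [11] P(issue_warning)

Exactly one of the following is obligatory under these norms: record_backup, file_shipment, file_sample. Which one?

Premise 6 states O(¬validate_affidavit) outright.
Premise 3, O(¬disarm_system → validate_affidavit), contraposes to O(¬validate_affidavit → disarm_system); with O(¬validate_affidavit) we get O(disarm_system).
Premise 5 is O(file_shipment → ¬disarm_system); contrapositively O(disarm_system → ¬file_shipment). Since O(disarm_system) holds, K gives O(¬file_shipment).
From O(¬file_shipment) and premise 10, O(¬file_shipment → renew_ballot), we obtain O(renew_ballot).
Premise 1 is O(¬file_sample → ¬renew_ballot); contrapositively O(renew_ballot → file_sample). Since O(renew_ballot) holds, K gives O(file_sample).
So O(file_sample) holds — file_sample is obligatory. None of the other listed options is made obligatory by any chain of premises.

file_sample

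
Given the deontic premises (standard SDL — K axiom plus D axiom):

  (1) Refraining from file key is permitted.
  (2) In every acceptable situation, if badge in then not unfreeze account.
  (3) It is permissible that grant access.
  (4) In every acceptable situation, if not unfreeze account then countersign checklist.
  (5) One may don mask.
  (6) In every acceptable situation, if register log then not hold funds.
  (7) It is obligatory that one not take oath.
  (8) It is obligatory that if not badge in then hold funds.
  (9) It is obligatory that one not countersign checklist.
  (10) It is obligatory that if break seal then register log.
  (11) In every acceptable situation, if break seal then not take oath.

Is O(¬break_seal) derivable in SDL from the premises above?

From premise 9 we have O(¬countersign_checklist).
Premise 4 is O(¬unfreeze_account → countersign_checklist); contrapositively O(¬countersign_checklist → unfreeze_account). Since O(¬countersign_checklist) holds, K gives O(unfreeze_account).
The contrapositive of premise 2 (O(badge_in → ¬unfreeze_account)) is O(unfreeze_account → ¬badge_in), and O(unfreeze_account) is already established, so O(¬badge_in).
Premise 8 is O(¬badge_in → hold_funds); since O(¬badge_in), deontic closure gives O(hold_funds).
Premise 6 is O(register_log → ¬hold_funds); contrapositively O(hold_funds → ¬register_log). Since O(hold_funds) holds, K gives O(¬register_log).
Premise 10 is O(break_seal → register_log); contrapositively O(¬register_log → ¬break_seal). Since O(¬register_log) holds, K gives O(¬break_seal).
Premises 1, 3, 5, 7, 11 do not contribute to this derivation.
So O(¬break_seal) follows.

Yes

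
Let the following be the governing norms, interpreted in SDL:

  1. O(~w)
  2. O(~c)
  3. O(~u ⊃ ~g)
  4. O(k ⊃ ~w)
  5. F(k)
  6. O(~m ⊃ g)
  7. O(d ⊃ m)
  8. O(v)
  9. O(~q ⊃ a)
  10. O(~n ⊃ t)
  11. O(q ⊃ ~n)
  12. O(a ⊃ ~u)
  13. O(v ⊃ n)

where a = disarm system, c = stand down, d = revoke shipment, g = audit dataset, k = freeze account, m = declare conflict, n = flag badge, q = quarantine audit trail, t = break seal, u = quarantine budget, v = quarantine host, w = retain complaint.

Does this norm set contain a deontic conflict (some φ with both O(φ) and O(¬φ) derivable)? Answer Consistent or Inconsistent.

Consistent

Premise 4 is O(k ⊃ ~w); even if O(~w) held, inferring O(k) would be affirming the consequent — invalid.
So O(k) is not derivable, and the apparent clash with O(~k) does not arise.
A world satisfying every obligation exists (e.g. a=true, c=false, d=false, g=false, k=false, m=true, n=true, q=false, t=false, u=false, v=true, w=false); no atom is both obligatory and forbidden, so the set is consistent.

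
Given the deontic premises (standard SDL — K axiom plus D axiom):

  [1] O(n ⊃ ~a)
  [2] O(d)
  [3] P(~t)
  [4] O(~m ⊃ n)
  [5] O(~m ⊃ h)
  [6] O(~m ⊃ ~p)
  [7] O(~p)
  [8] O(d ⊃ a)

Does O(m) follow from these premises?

Premise 2 states O(d) outright.
From O(d) and premise 8, O(d ⊃ a), we obtain O(a).
The contrapositive of premise 1 (O(n ⊃ ~a)) is O(a ⊃ ~n), and O(a) is already established, so O(~n).
The contrapositive of premise 4 (O(~m ⊃ n)) is O(~n ⊃ m), and O(~n) is already established, so O(m).
Premises 3, 5, 6, 7 do not contribute to this derivation.
So O(m) follows.

Yes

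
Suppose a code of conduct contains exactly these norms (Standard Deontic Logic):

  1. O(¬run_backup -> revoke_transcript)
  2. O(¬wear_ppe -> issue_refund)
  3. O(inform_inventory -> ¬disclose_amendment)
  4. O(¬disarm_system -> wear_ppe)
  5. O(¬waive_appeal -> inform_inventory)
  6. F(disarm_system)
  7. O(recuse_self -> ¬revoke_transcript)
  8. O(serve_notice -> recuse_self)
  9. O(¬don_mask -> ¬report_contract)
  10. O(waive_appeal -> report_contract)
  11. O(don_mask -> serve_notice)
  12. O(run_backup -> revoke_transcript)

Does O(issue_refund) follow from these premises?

No

Premise 2 is O(¬wear_ppe -> issue_refund), but O(¬wear_ppe) is not derivable from the premises, so it does not yield O(issue_refund).
No other premise forces O(issue_refund). An ideal world satisfying every premise can still have issue_refund false, so O(issue_refund) is not derivable.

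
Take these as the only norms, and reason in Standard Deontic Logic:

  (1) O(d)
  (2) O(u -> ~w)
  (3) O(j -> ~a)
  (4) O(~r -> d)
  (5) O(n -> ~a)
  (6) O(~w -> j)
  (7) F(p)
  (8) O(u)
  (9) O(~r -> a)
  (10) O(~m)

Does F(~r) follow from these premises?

Yes

From premise 8 we have O(u).
With premise 2, O(u -> ~w), the K-axiom yields O(~w).
Premise 6 is O(~w -> j); since O(~w), deontic closure gives O(j).
Applying K to premise 3 (O(j -> ~a)) and O(j) yields O(~a).
Premise 9 is O(~r -> a); contrapositively O(~a -> r). Since O(~a) holds, K gives O(r).
Premises 1, 4, 5, 7, 10 do not contribute to this derivation.
So O(r) holds, i.e. F(~r). The claim follows.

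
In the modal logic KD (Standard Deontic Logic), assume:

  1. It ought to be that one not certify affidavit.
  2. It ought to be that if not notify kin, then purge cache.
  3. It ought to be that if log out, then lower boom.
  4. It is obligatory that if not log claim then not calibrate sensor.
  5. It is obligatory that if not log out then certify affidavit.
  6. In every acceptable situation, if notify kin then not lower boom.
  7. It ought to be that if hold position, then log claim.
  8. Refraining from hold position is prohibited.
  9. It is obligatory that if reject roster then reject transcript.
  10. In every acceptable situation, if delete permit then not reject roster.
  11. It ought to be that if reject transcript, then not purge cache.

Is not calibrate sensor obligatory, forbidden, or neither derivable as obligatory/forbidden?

Premise 4 is O(¬log_claim → ¬calibrate_sensor), but O(¬log_claim) is not derivable from the premises, so it does not yield O(¬calibrate_sensor).
No premise or chain of K-axiom applications forces O(¬calibrate_sensor), and none forces O(calibrate_sensor). So ¬calibrate_sensor is neither obligatory nor forbidden under these norms.

Neither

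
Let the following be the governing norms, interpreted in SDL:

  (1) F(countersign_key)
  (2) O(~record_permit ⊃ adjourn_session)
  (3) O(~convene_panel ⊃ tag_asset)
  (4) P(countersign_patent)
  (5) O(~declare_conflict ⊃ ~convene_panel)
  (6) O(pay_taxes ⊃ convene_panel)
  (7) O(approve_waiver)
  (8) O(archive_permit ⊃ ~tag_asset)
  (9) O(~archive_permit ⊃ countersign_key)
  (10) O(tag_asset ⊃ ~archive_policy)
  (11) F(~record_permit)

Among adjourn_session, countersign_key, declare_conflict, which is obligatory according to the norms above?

Premise 1, F(countersign_key), is equivalent to O(~countersign_key).
Premise 9 is O(~archive_permit ⊃ countersign_key); contrapositively O(~countersign_key ⊃ archive_permit). Since O(~countersign_key) holds, K gives O(archive_permit).
Applying K to premise 8 (O(archive_permit ⊃ ~tag_asset)) and O(archive_permit) yields O(~tag_asset).
Premise 3, O(~convene_panel ⊃ tag_asset), contraposes to O(~tag_asset ⊃ convene_panel); with O(~tag_asset) we get O(convene_panel).
Premise 5 is O(~declare_conflict ⊃ ~convene_panel); contrapositively O(convene_panel ⊃ declare_conflict). Since O(convene_panel) holds, K gives O(declare_conflict).
So O(declare_conflict) holds — declare_conflict is obligatory. None of the other listed options is made obligatory by any chain of premises.

declare_conflict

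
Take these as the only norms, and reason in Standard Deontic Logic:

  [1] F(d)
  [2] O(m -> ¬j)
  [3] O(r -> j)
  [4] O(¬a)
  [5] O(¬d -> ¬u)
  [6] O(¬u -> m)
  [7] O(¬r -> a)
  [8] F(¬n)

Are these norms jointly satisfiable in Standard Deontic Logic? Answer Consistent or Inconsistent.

From premise 4 we have O(¬a).
Premise 7, O(¬r -> a), contraposes to O(¬a -> r); with O(¬a) we get O(r).
With premise 3, O(r -> j), the K-axiom yields O(j).
Premise 2 is O(m -> ¬j); contrapositively O(j -> ¬m). Since O(j) holds, K gives O(¬m).
Premise 6, O(¬u -> m), contraposes to O(¬m -> u); with O(¬m) we get O(u).
Premise 5, O(¬d -> ¬u), contraposes to O(u -> d); with O(u) we get O(d).
However, F(d) at premise 1 amounts to O(¬d).
We now have both O(d) and O(¬d) — d is simultaneously obligatory and forbidden, violating the D-axiom.

Inconsistent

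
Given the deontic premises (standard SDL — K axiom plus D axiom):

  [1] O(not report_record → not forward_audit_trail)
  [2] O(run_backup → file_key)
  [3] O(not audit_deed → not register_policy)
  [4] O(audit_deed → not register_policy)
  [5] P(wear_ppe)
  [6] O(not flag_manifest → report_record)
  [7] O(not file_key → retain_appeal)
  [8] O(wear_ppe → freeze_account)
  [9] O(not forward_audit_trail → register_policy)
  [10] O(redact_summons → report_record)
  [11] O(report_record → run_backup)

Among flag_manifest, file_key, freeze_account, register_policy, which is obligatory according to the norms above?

file_key

Premises 4 and 3 cover both cases: O(audit_deed → not register_policy) and O(not audit_deed → not register_policy). Since audit_deed ∨ not audit_deed is a tautology, O(not register_policy) follows.
Premise 9 is O(not forward_audit_trail → register_policy); contrapositively O(not register_policy → forward_audit_trail). Since O(not register_policy) holds, K gives O(forward_audit_trail).
The contrapositive of premise 1 (O(not report_record → not forward_audit_trail)) is O(forward_audit_trail → report_record), and O(forward_audit_trail) is already established, so O(report_record).
Premise 11 is O(report_record → run_backup); since O(report_record), deontic closure gives O(run_backup).
From O(run_backup) and premise 2, O(run_backup → file_key), we obtain O(file_key).
So O(file_key) holds — file_key is obligatory. None of the other listed options is made obligatory by any chain of premises.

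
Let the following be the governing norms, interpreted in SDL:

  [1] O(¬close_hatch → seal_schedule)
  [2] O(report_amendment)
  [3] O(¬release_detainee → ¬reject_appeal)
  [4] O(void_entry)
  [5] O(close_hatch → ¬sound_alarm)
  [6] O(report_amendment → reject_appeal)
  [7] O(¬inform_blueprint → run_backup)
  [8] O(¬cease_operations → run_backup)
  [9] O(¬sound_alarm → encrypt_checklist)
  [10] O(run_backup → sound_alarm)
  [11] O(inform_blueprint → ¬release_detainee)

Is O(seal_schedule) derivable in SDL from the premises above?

Yes

Premise 2 gives O(report_amendment).
From O(report_amendment) and premise 6, O(report_amendment → reject_appeal), we obtain O(reject_appeal).
Premise 3 is O(¬release_detainee → ¬reject_appeal); contrapositively O(reject_appeal → release_detainee). Since O(reject_appeal) holds, K gives O(release_detainee).
Premise 11 is O(inform_blueprint → ¬release_detainee); contrapositively O(release_detainee → ¬inform_blueprint). Since O(release_detainee) holds, K gives O(¬inform_blueprint).
From O(¬inform_blueprint) and premise 7, O(¬inform_blueprint → run_backup), we obtain O(run_backup).
From O(run_backup) and premise 10, O(run_backup → sound_alarm), we obtain O(sound_alarm).
Premise 5 is O(close_hatch → ¬sound_alarm); contrapositively O(sound_alarm → ¬close_hatch). Since O(sound_alarm) holds, K gives O(¬close_hatch).
Premise 1 is O(¬close_hatch → seal_schedule); since O(¬close_hatch), deontic closure gives O(seal_schedule).
Premises 4, 8, 9 do not contribute to this derivation.
So O(seal_schedule) follows.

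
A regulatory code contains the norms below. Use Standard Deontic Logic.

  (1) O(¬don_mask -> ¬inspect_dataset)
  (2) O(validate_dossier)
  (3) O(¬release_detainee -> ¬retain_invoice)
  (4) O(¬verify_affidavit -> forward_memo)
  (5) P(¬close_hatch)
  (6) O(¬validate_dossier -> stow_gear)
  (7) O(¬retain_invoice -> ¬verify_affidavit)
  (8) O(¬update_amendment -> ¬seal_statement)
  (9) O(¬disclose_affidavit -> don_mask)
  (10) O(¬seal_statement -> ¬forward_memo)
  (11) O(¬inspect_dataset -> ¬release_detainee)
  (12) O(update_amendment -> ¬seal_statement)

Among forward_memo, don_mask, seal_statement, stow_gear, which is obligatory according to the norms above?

don_mask

Premises 12 and 8 are O(update_amendment -> ¬seal_statement) and O(¬update_amendment -> ¬seal_statement); every ideal world satisfies update_amendment or ¬update_amendment, so in either case ¬seal_statement holds — hence O(¬seal_statement).
Applying K to premise 10 (O(¬seal_statement -> ¬forward_memo)) and O(¬seal_statement) yields O(¬forward_memo).
Premise 4, O(¬verify_affidavit -> forward_memo), contraposes to O(¬forward_memo -> verify_affidavit); with O(¬forward_memo) we get O(verify_affidavit).
The contrapositive of premise 7 (O(¬retain_invoice -> ¬verify_affidavit)) is O(verify_affidavit -> retain_invoice), and O(verify_affidavit) is already established, so O(retain_invoice).
Premise 3 is O(¬release_detainee -> ¬retain_invoice); contrapositively O(retain_invoice -> release_detainee). Since O(retain_invoice) holds, K gives O(release_detainee).
Premise 11, O(¬inspect_dataset -> ¬release_detainee), contraposes to O(release_detainee -> inspect_dataset); with O(release_detainee) we get O(inspect_dataset).
Premise 1 is O(¬don_mask -> ¬inspect_dataset); contrapositively O(inspect_dataset -> don_mask). Since O(inspect_dataset) holds, K gives O(don_mask).
So O(don_mask) holds — don_mask is obligatory. None of the other listed options is made obligatory by any chain of premises.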